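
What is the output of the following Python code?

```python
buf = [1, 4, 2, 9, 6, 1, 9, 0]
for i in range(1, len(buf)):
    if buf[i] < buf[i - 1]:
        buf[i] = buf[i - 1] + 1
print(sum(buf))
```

65

i=1: 4>=1, unchanged → [1, 4, 2, 9, 6, 1, 9, 0]
i=2: 2<4, buf[2] = 4+1 = 5 → [1, 4, 5, 9, 6, 1, 9, 0]
i=3: 9>=5, unchanged → [1, 4, 5, 9, 6, 1, 9, 0]
i=4: 6<9, buf[4] = 9+1 = 10 → [1, 4, 5, 9, 10, 1, 9, 0]
i=5: 1<10, buf[5] = 10+1 = 11 → [1, 4, 5, 9, 10, 11, 9, 0]
i=6: 9<11, buf[6] = 11+1 = 12 → [1, 4, 5, 9, 10, 11, 12, 0]
i=7: 0<12, buf[7] = 12+1 = 13 → [1, 4, 5, 9, 10, 11, 12, 13]
sum = 65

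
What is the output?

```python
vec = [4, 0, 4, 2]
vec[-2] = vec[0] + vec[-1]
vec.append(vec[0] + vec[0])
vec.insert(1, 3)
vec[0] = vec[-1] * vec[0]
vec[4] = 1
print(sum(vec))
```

50

vec[-2] = vec[0]+vec[-1] = 4+2 = 6 → [4, 0, 6, 2]
append vec[0]+vec[0] = 4+4 = 8 → [4, 0, 6, 2, 8]
insert 3 at 1 → [4, 3, 0, 6, 2, 8]
vec[0] = vec[-1]*vec[0] = 8*4 = 32 → [32, 3, 0, 6, 2, 8]
vec[4] = 1 → [32, 3, 0, 6, 1, 8]
sum = 50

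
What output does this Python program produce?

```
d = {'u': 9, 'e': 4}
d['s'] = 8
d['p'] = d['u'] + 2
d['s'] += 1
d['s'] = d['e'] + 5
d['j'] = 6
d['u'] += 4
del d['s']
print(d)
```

{'u': 13, 'e': 4, 'p': 11, 'j': 6}

d['s'] = 8 → {'u': 9, 'e': 4, 's': 8}
d['p'] = d['u']+2 = 11 → {'u': 9, 'e': 4, 's': 8, 'p': 11}
d['s'] = 8+1 = 9 → {'u': 9, 'e': 4, 's': 9, 'p': 11}
d['s'] = d['e']+5 = 9 → {'u': 9, 'e': 4, 's': 9, 'p': 11}
d['j'] = 6 → {'u': 9, 'e': 4, 's': 9, 'p': 11, 'j': 6}
d['u'] = 9+4 = 13 → {'u': 13, 'e': 4, 's': 9, 'p': 11, 'j': 6}
del 's' → {'u': 13, 'e': 4, 'p': 11, 'j': 6}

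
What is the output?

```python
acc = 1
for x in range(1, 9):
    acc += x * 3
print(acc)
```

x=1: acc = 1+1*3 = 4
x=2: acc = 4+2*3 = 10
x=3: acc = 10+3*3 = 19
x=4: acc = 19+4*3 = 31
x=5: acc = 31+5*3 = 46
x=6: acc = 46+6*3 = 64
x=7: acc = 64+7*3 = 85
x=8: acc = 85+8*3 = 109

109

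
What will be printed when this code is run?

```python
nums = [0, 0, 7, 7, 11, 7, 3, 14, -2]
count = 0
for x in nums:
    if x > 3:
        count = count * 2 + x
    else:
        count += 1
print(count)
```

x=0: not >3, count = 0+1 = 1
x=0: not >3, count = 1+1 = 2
x=7: >3, count = 2*2+7 = 11
x=7: >3, count = 11*2+7 = 29
x=11: >3, count = 29*2+11 = 69
x=7: >3, count = 69*2+7 = 145
x=3: not >3, count = 145+1 = 146
x=14: >3, count = 146*2+14 = 306
x=-2: not >3, count = 306+1 = 307

307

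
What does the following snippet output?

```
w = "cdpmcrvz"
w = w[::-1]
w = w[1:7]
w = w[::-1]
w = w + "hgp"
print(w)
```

reverse → 'zvrcmpdc'
slice [1:7] → 'vrcmpd'
reverse → 'dpmcrv'
+ 'hgp' → 'dpmcrvhgp'

dpmcrvhgp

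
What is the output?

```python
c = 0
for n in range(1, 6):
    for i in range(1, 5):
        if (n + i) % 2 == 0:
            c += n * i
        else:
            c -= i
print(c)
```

46

n=1,i=1: even sum, c = 0+1 = 1
n=1,i=2: odd sum, c = 1-2 = -1
n=1,i=3: even sum, c = (-1)+3 = 2
n=1,i=4: odd sum, c = 2-4 = -2
n=2,i=1: odd sum, c = (-2)-1 = -3
n=2,i=2: even sum, c = (-3)+4 = 1
n=2,i=3: odd sum, c = 1-3 = -2
n=2,i=4: even sum, c = (-2)+8 = 6
n=3,i=1: even sum, c = 6+3 = 9
n=3,i=2: odd sum, c = 9-2 = 7
n=3,i=3: even sum, c = 7+9 = 16
n=3,i=4: odd sum, c = 16-4 = 12
n=4,i=1: odd sum, c = 12-1 = 11
n=4,i=2: even sum, c = 11+8 = 19
n=4,i=3: odd sum, c = 19-3 = 16
n=4,i=4: even sum, c = 16+16 = 32
n=5,i=1: even sum, c = 32+5 = 37
n=5,i=2: odd sum, c = 37-2 = 35
n=5,i=3: even sum, c = 35+15 = 50
n=5,i=4: odd sum, c = 50-4 = 46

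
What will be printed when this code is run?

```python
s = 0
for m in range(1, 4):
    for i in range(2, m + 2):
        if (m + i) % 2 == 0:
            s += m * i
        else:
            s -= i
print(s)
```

m=1,i=2: odd sum, s = 0-2 = -2
m=2,i=2: even sum, s = (-2)+4 = 2
m=2,i=3: odd sum, s = 2-3 = -1
m=3,i=2: odd sum, s = (-1)-2 = -3
m=3,i=3: even sum, s = (-3)+9 = 6
m=3,i=4: odd sum, s = 6-4 = 2

2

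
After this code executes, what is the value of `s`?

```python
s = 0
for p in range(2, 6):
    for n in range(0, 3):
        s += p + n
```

54

p=2,n=0: s = 0+2 = 2
p=2,n=1: s = 2+3 = 5
p=2,n=2: s = 5+4 = 9
p=3,n=0: s = 9+3 = 12
p=3,n=1: s = 12+4 = 16
p=3,n=2: s = 16+5 = 21
p=4,n=0: s = 21+4 = 25
p=4,n=1: s = 25+5 = 30
p=4,n=2: s = 30+6 = 36
p=5,n=0: s = 36+5 = 41
p=5,n=1: s = 41+6 = 47
p=5,n=2: s = 47+7 = 54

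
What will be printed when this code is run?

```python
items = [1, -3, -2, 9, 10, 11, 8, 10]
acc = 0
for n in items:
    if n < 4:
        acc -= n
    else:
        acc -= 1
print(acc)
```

n=1: <4, acc = 0-1 = -1
n=-3: <4, acc = (-1)-(-3) = 2
n=-2: <4, acc = 2-(-2) = 4
n=9: not <4, acc = 4-1 = 3
n=10: not <4, acc = 3-1 = 2
n=11: not <4, acc = 2-1 = 1
n=8: not <4, acc = 1-1 = 0
n=10: not <4, acc = 0-1 = -1

-1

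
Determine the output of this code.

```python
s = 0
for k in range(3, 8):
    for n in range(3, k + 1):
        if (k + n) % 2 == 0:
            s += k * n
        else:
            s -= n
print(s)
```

k=3,n=3: even sum, s = 0+9 = 9
k=4,n=3: odd sum, s = 9-3 = 6
k=4,n=4: even sum, s = 6+16 = 22
k=5,n=3: even sum, s = 22+15 = 37
k=5,n=4: odd sum, s = 37-4 = 33
k=5,n=5: even sum, s = 33+25 = 58
k=6,n=3: odd sum, s = 58-3 = 55
k=6,n=4: even sum, s = 55+24 = 79
k=6,n=5: odd sum, s = 79-5 = 74
k=6,n=6: even sum, s = 74+36 = 110
k=7,n=3: even sum, s = 110+21 = 131
k=7,n=4: odd sum, s = 131-4 = 127
k=7,n=5: even sum, s = 127+35 = 162
k=7,n=6: odd sum, s = 162-6 = 156
k=7,n=7: even sum, s = 156+49 = 205

205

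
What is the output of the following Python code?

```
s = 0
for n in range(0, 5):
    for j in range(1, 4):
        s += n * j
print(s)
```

n=0,j=1: s = 0+0 = 0
n=0,j=2: s = 0+0 = 0
n=0,j=3: s = 0+0 = 0
n=1,j=1: s = 0+1 = 1
n=1,j=2: s = 1+2 = 3
n=1,j=3: s = 3+3 = 6
n=2,j=1: s = 6+2 = 8
n=2,j=2: s = 8+4 = 12
n=2,j=3: s = 12+6 = 18
n=3,j=1: s = 18+3 = 21
n=3,j=2: s = 21+6 = 27
n=3,j=3: s = 27+9 = 36
n=4,j=1: s = 36+4 = 40
n=4,j=2: s = 40+8 = 48
n=4,j=3: s = 48+12 = 60

60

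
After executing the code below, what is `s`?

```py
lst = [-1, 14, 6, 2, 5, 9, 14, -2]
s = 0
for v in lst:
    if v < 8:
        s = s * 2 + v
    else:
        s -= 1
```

v=-1: <8, s = 0*2+(-1) = -1
v=14: not <8, s = (-1)-1 = -2
v=6: <8, s = (-2)*2+6 = 2
v=2: <8, s = 2*2+2 = 6
v=5: <8, s = 6*2+5 = 17
v=9: not <8, s = 17-1 = 16
v=14: not <8, s = 16-1 = 15
v=-2: <8, s = 15*2+(-2) = 28

28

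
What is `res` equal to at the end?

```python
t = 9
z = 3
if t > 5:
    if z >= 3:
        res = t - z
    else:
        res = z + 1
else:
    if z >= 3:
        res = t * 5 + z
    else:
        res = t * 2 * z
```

t=9, z=3
t > 5 is True; z >= 3 is True
→ res = t - z = 6

6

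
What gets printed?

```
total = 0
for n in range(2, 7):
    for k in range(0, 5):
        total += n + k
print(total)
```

150

n=2,k=0: total = 0+2 = 2
n=2,k=1: total = 2+3 = 5
n=2,k=2: total = 5+4 = 9
n=2,k=3: total = 9+5 = 14
n=2,k=4: total = 14+6 = 20
n=3,k=0: total = 20+3 = 23
n=3,k=1: total = 23+4 = 27
n=3,k=2: total = 27+5 = 32
n=3,k=3: total = 32+6 = 38
n=3,k=4: total = 38+7 = 45
n=4,k=0: total = 45+4 = 49
n=4,k=1: total = 49+5 = 54
n=4,k=2: total = 54+6 = 60
n=4,k=3: total = 60+7 = 67
n=4,k=4: total = 67+8 = 75
n=5,k=0: total = 75+5 = 80
n=5,k=1: total = 80+6 = 86
n=5,k=2: total = 86+7 = 93
n=5,k=3: total = 93+8 = 101
n=5,k=4: total = 101+9 = 110
n=6,k=0: total = 110+6 = 116
n=6,k=1: total = 116+7 = 123
n=6,k=2: total = 123+8 = 131
n=6,k=3: total = 131+9 = 140
n=6,k=4: total = 140+10 = 150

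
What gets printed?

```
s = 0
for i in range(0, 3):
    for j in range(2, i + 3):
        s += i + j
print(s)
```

i=0,j=2: s = 0+2 = 2
i=1,j=2: s = 2+3 = 5
i=1,j=3: s = 5+4 = 9
i=2,j=2: s = 9+4 = 13
i=2,j=3: s = 13+5 = 18
i=2,j=4: s = 18+6 = 24

24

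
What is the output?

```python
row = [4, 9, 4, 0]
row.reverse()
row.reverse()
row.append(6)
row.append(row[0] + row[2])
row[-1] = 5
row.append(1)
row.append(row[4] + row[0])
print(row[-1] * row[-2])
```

10

reverse → [0, 4, 9, 4]
reverse → [4, 9, 4, 0]
append 6 → [4, 9, 4, 0, 6]
append row[0]+row[2] = 4+4 = 8 → [4, 9, 4, 0, 6, 8]
row[-1] = 5 → [4, 9, 4, 0, 6, 5]
append 1 → [4, 9, 4, 0, 6, 5, 1]
append row[4]+row[0] = 6+4 = 10 → [4, 9, 4, 0, 6, 5, 1, 10]
row[-1]*row[-2] = 10*1 = 10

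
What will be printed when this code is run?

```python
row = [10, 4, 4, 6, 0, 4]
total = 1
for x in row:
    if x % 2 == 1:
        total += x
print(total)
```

x=10: not odd
x=4: not odd
x=4: not odd
x=6: not odd
x=0: not odd
x=4: not odd

1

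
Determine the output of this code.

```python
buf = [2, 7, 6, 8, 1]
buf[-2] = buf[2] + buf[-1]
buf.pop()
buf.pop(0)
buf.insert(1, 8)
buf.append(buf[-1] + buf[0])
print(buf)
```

buf[-2] = buf[2]+buf[-1] = 6+1 = 7 → [2, 7, 6, 7, 1]
pop() removes 1 → [2, 7, 6, 7]
pop(0) removes 2 → [7, 6, 7]
insert 8 at 1 → [7, 8, 6, 7]
append buf[-1]+buf[0] = 7+7 = 14 → [7, 8, 6, 7, 14]

[7, 8, 6, 7, 14]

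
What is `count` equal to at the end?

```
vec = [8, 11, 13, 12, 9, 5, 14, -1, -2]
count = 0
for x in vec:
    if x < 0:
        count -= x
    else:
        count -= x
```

-69

x=8: not <0, count = 0-8 = -8
x=11: not <0, count = (-8)-11 = -19
x=13: not <0, count = (-19)-13 = -32
x=12: not <0, count = (-32)-12 = -44
x=9: not <0, count = (-44)-9 = -53
x=5: not <0, count = (-53)-5 = -58
x=14: not <0, count = (-58)-14 = -72
x=-1: <0, count = (-72)-(-1) = -71
x=-2: <0, count = (-71)-(-2) = -69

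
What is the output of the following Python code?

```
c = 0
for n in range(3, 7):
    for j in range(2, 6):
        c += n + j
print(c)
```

n=3,j=2: c = 0+5 = 5
n=3,j=3: c = 5+6 = 11
n=3,j=4: c = 11+7 = 18
n=3,j=5: c = 18+8 = 26
n=4,j=2: c = 26+6 = 32
n=4,j=3: c = 32+7 = 39
n=4,j=4: c = 39+8 = 47
n=4,j=5: c = 47+9 = 56
n=5,j=2: c = 56+7 = 63
n=5,j=3: c = 63+8 = 71
n=5,j=4: c = 71+9 = 80
n=5,j=5: c = 80+10 = 90
n=6,j=2: c = 90+8 = 98
n=6,j=3: c = 98+9 = 107
n=6,j=4: c = 107+10 = 117
n=6,j=5: c = 117+11 = 128

128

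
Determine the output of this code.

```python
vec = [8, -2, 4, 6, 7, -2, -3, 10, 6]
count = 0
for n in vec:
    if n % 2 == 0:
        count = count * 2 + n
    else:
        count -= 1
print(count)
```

566

n=8: even, count = 0*2+8 = 8
n=-2: even, count = 8*2+(-2) = 14
n=4: even, count = 14*2+4 = 32
n=6: even, count = 32*2+6 = 70
n=7: not even, count = 70-1 = 69
n=-2: even, count = 69*2+(-2) = 136
n=-3: not even, count = 136-1 = 135
n=10: even, count = 135*2+10 = 280
n=6: even, count = 280*2+6 = 566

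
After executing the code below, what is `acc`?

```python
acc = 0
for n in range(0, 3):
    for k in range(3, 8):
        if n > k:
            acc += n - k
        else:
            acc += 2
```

30

n=0,k=3: not 0>3, acc = 0+2 = 2
n=0,k=4: not 0>4, acc = 2+2 = 4
n=0,k=5: not 0>5, acc = 4+2 = 6
n=0,k=6: not 0>6, acc = 6+2 = 8
n=0,k=7: not 0>7, acc = 8+2 = 10
n=1,k=3: not 1>3, acc = 10+2 = 12
n=1,k=4: not 1>4, acc = 12+2 = 14
n=1,k=5: not 1>5, acc = 14+2 = 16
n=1,k=6: not 1>6, acc = 16+2 = 18
n=1,k=7: not 1>7, acc = 18+2 = 20
n=2,k=3: not 2>3, acc = 20+2 = 22
n=2,k=4: not 2>4, acc = 22+2 = 24
n=2,k=5: not 2>5, acc = 24+2 = 26
n=2,k=6: not 2>6, acc = 26+2 = 28
n=2,k=7: not 2>7, acc = 28+2 = 30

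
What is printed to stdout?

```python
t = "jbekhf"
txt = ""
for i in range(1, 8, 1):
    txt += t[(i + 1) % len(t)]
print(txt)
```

ekhfjbe

i=1: add t[2]='e' → 'e'
i=2: add t[3]='k' → 'ek'
i=3: add t[4]='h' → 'ekh'
i=4: add t[5]='f' → 'ekhf'
i=5: add t[0]='j' → 'ekhfj'
i=6: add t[1]='b' → 'ekhfjb'
i=7: add t[2]='e' → 'ekhfjbe'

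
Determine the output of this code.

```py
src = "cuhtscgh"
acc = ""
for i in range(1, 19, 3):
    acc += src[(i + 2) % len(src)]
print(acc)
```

tgushh

i=1: add src[3]='t' → 't'
i=4: add src[6]='g' → 'tg'
i=7: add src[1]='u' → 'tgu'
i=10: add src[4]='s' → 'tgus'
i=13: add src[7]='h' → 'tgush'
i=16: add src[2]='h' → 'tgushh'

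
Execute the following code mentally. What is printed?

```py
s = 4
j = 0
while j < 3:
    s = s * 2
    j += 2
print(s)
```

16

j=0: s = 4*2 = 8
j=2: s = 8*2 = 16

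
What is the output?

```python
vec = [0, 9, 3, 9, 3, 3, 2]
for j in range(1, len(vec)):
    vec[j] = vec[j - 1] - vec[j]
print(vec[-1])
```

j=1: vec[1] = 0-9 = -9 → [0, -9, 3, 9, 3, 3, 2]
j=2: vec[2] = (-9)-3 = -12 → [0, -9, -12, 9, 3, 3, 2]
j=3: vec[3] = (-12)-9 = -21 → [0, -9, -12, -21, 3, 3, 2]
j=4: vec[4] = (-21)-3 = -24 → [0, -9, -12, -21, -24, 3, 2]
j=5: vec[5] = (-24)-3 = -27 → [0, -9, -12, -21, -24, -27, 2]
j=6: vec[6] = (-27)-2 = -29 → [0, -9, -12, -21, -24, -27, -29]

-29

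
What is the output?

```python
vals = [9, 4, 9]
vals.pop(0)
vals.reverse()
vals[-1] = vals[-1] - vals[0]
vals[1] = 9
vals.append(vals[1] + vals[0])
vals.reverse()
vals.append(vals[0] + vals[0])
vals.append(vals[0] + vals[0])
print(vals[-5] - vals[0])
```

pop(0) removes 9 → [4, 9]
reverse → [9, 4]
vals[-1] = vals[-1]-vals[0] = 4-9 = -5 → [9, -5]
vals[1] = 9 → [9, 9]
append vals[1]+vals[0] = 9+9 = 18 → [9, 9, 18]
reverse → [18, 9, 9]
append vals[0]+vals[0] = 18+18 = 36 → [18, 9, 9, 36]
append vals[0]+vals[0] = 18+18 = 36 → [18, 9, 9, 36, 36]
vals[-5]-vals[0] = 18-18 = 0

0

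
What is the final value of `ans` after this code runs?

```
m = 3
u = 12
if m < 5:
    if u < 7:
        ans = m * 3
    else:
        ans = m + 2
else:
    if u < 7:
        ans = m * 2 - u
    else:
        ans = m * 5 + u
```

m=3, u=12
m < 5 is True; u < 7 is False
→ ans = m + 2 = 5

5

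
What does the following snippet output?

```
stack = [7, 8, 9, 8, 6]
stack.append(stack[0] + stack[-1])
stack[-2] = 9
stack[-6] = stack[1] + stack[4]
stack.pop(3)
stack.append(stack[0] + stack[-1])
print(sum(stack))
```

append stack[0]+stack[-1] = 7+6 = 13 → [7, 8, 9, 8, 6, 13]
stack[-2] = 9 → [7, 8, 9, 8, 9, 13]
stack[-6] = stack[1]+stack[4] = 8+9 = 17 → [17, 8, 9, 8, 9, 13]
pop(3) removes 8 → [17, 8, 9, 9, 13]
append stack[0]+stack[-1] = 17+13 = 30 → [17, 8, 9, 9, 13, 30]
sum = 86

86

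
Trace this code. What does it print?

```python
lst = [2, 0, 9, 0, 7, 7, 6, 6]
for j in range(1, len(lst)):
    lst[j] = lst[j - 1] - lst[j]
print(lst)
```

[2, 2, -7, -7, -14, -21, -27, -33]

j=1: lst[1] = 2-0 = 2 → [2, 2, 9, 0, 7, 7, 6, 6]
j=2: lst[2] = 2-9 = -7 → [2, 2, -7, 0, 7, 7, 6, 6]
j=3: lst[3] = (-7)-0 = -7 → [2, 2, -7, -7, 7, 7, 6, 6]
j=4: lst[4] = (-7)-7 = -14 → [2, 2, -7, -7, -14, 7, 6, 6]
j=5: lst[5] = (-14)-7 = -21 → [2, 2, -7, -7, -14, -21, 6, 6]
j=6: lst[6] = (-21)-6 = -27 → [2, 2, -7, -7, -14, -21, -27, 6]
j=7: lst[7] = (-27)-6 = -33 → [2, 2, -7, -7, -14, -21, -27, -33]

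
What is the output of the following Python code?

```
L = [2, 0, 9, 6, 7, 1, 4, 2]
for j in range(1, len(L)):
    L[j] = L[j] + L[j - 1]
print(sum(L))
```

j=1: L[1] = 0+2 = 2 → [2, 2, 9, 6, 7, 1, 4, 2]
j=2: L[2] = 9+2 = 11 → [2, 2, 11, 6, 7, 1, 4, 2]
j=3: L[3] = 6+11 = 17 → [2, 2, 11, 17, 7, 1, 4, 2]
j=4: L[4] = 7+17 = 24 → [2, 2, 11, 17, 24, 1, 4, 2]
j=5: L[5] = 1+24 = 25 → [2, 2, 11, 17, 24, 25, 4, 2]
j=6: L[6] = 4+25 = 29 → [2, 2, 11, 17, 24, 25, 29, 2]
j=7: L[7] = 2+29 = 31 → [2, 2, 11, 17, 24, 25, 29, 31]
sum = 141

141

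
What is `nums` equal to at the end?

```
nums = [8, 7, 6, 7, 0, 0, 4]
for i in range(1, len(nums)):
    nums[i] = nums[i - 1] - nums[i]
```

i=1: nums[1] = 8-7 = 1 → [8, 1, 6, 7, 0, 0, 4]
i=2: nums[2] = 1-6 = -5 → [8, 1, -5, 7, 0, 0, 4]
i=3: nums[3] = (-5)-7 = -12 → [8, 1, -5, -12, 0, 0, 4]
i=4: nums[4] = (-12)-0 = -12 → [8, 1, -5, -12, -12, 0, 4]
i=5: nums[5] = (-12)-0 = -12 → [8, 1, -5, -12, -12, -12, 4]
i=6: nums[6] = (-12)-4 = -16 → [8, 1, -5, -12, -12, -12, -16]

[8, 1, -5, -12, -12, -12, -16]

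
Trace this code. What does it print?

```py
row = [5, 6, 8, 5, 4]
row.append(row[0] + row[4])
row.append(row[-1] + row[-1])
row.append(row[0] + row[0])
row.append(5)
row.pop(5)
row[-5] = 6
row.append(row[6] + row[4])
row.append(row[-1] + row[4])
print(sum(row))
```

94

append row[0]+row[4] = 5+4 = 9 → [5, 6, 8, 5, 4, 9]
append row[-1]+row[-1] = 9+9 = 18 → [5, 6, 8, 5, 4, 9, 18]
append row[0]+row[0] = 5+5 = 10 → [5, 6, 8, 5, 4, 9, 18, 10]
append 5 → [5, 6, 8, 5, 4, 9, 18, 10, 5]
pop(5) removes 9 → [5, 6, 8, 5, 4, 18, 10, 5]
row[-5] = 6 → [5, 6, 8, 6, 4, 18, 10, 5]
append row[6]+row[4] = 10+4 = 14 → [5, 6, 8, 6, 4, 18, 10, 5, 14]
append row[-1]+row[4] = 14+4 = 18 → [5, 6, 8, 6, 4, 18, 10, 5, 14, 18]
sum = 94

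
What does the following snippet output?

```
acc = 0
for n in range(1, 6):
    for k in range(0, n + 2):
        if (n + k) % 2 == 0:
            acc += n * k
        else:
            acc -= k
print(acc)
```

n=1,k=0: odd sum, acc = 0-0 = 0
n=1,k=1: even sum, acc = 0+1 = 1
n=1,k=2: odd sum, acc = 1-2 = -1
n=2,k=0: even sum, acc = (-1)+0 = -1
n=2,k=1: odd sum, acc = (-1)-1 = -2
n=2,k=2: even sum, acc = (-2)+4 = 2
n=2,k=3: odd sum, acc = 2-3 = -1
n=3,k=0: odd sum, acc = (-1)-0 = -1
n=3,k=1: even sum, acc = (-1)+3 = 2
n=3,k=2: odd sum, acc = 2-2 = 0
n=3,k=3: even sum, acc = 0+9 = 9
n=3,k=4: odd sum, acc = 9-4 = 5
n=4,k=0: even sum, acc = 5+0 = 5
n=4,k=1: odd sum, acc = 5-1 = 4
n=4,k=2: even sum, acc = 4+8 = 12
n=4,k=3: odd sum, acc = 12-3 = 9
n=4,k=4: even sum, acc = 9+16 = 25
n=4,k=5: odd sum, acc = 25-5 = 20
n=5,k=0: odd sum, acc = 20-0 = 20
n=5,k=1: even sum, acc = 20+5 = 25
n=5,k=2: odd sum, acc = 25-2 = 23
n=5,k=3: even sum, acc = 23+15 = 38
n=5,k=4: odd sum, acc = 38-4 = 34
n=5,k=5: even sum, acc = 34+25 = 59
n=5,k=6: odd sum, acc = 59-6 = 53

53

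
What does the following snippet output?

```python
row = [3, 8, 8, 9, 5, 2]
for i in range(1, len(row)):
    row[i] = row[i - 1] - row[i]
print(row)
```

[3, -5, -13, -22, -27, -29]

i=1: row[1] = 3-8 = -5 → [3, -5, 8, 9, 5, 2]
i=2: row[2] = (-5)-8 = -13 → [3, -5, -13, 9, 5, 2]
i=3: row[3] = (-13)-9 = -22 → [3, -5, -13, -22, 5, 2]
i=4: row[4] = (-22)-5 = -27 → [3, -5, -13, -22, -27, 2]
i=5: row[5] = (-27)-2 = -29 → [3, -5, -13, -22, -27, -29]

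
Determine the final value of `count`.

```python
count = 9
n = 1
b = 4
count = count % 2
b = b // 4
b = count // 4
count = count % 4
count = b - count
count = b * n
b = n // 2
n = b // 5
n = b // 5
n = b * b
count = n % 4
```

count = 9%2 = 1
b = 4//4 = 1
b = 1//4 = 0
count = 1%4 = 1
count = 0-1 = -1
count = 0*1 = 0
b = 1//2 = 0
n = 0//5 = 0
n = 0//5 = 0
n = 0*0 = 0
count = 0%4 = 0

0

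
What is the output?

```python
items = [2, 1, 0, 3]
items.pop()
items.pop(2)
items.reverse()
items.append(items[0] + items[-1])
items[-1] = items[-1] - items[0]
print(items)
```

pop() removes 3 → [2, 1, 0]
pop(2) removes 0 → [2, 1]
reverse → [1, 2]
append items[0]+items[-1] = 1+2 = 3 → [1, 2, 3]
items[-1] = items[-1]-items[0] = 3-1 = 2 → [1, 2, 2]

[1, 2, 2]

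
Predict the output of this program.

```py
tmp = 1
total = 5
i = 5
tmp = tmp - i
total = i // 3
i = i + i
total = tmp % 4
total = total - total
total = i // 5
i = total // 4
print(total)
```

tmp = 1-5 = -4
total = 5//3 = 1
i = 5+5 = 10
total = (-4)%4 = 0
total = 0-0 = 0
total = 10//5 = 2
i = 2//4 = 0

2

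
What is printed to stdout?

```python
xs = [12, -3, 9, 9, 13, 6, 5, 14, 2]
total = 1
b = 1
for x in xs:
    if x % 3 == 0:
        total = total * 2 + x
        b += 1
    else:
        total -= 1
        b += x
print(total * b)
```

10200

x=12: %3==0, total = 1*2+12 = 14; b=2
x=-3: %3==0, total = 14*2+(-3) = 25; b=3
x=9: %3==0, total = 25*2+9 = 59; b=4
x=9: %3==0, total = 59*2+9 = 127; b=5
x=13: not %3==0, total = 127-1 = 126; b=18
x=6: %3==0, total = 126*2+6 = 258; b=19
x=5: not %3==0, total = 258-1 = 257; b=24
x=14: not %3==0, total = 257-1 = 256; b=38
x=2: not %3==0, total = 256-1 = 255; b=40
total*b = 255*40 = 10200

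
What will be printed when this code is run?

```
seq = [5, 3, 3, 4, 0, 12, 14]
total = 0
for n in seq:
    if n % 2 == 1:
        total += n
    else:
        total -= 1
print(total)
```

n=5: odd, total = 0+5 = 5
n=3: odd, total = 5+3 = 8
n=3: odd, total = 8+3 = 11
n=4: not odd, total = 11-1 = 10
n=0: not odd, total = 10-1 = 9
n=12: not odd, total = 9-1 = 8
n=14: not odd, total = 8-1 = 7

7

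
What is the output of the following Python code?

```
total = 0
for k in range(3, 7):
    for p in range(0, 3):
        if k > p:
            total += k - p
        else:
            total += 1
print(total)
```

42

k=3,p=0: 3>0, total = 0+3 = 3
k=3,p=1: 3>1, total = 3+2 = 5
k=3,p=2: 3>2, total = 5+1 = 6
k=4,p=0: 4>0, total = 6+4 = 10
k=4,p=1: 4>1, total = 10+3 = 13
k=4,p=2: 4>2, total = 13+2 = 15
k=5,p=0: 5>0, total = 15+5 = 20
k=5,p=1: 5>1, total = 20+4 = 24
k=5,p=2: 5>2, total = 24+3 = 27
k=6,p=0: 6>0, total = 27+6 = 33
k=6,p=1: 6>1, total = 33+5 = 38
k=6,p=2: 6>2, total = 38+4 = 42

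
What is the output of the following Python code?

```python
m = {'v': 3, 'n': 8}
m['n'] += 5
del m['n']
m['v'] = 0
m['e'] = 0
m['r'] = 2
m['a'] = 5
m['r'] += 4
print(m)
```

{'v': 0, 'e': 0, 'r': 6, 'a': 5}

m['n'] = 8+5 = 13 → {'v': 3, 'n': 13}
del 'n' → {'v': 3}
m['v'] = 0 → {'v': 0}
m['e'] = 0 → {'v': 0, 'e': 0}
m['r'] = 2 → {'v': 0, 'e': 0, 'r': 2}
m['a'] = 5 → {'v': 0, 'e': 0, 'r': 2, 'a': 5}
m['r'] = 2+4 = 6 → {'v': 0, 'e': 0, 'r': 6, 'a': 5}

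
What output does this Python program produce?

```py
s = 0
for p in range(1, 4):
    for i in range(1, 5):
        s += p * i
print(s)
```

60

p=1,i=1: s = 0+1 = 1
p=1,i=2: s = 1+2 = 3
p=1,i=3: s = 3+3 = 6
p=1,i=4: s = 6+4 = 10
p=2,i=1: s = 10+2 = 12
p=2,i=2: s = 12+4 = 16
p=2,i=3: s = 16+6 = 22
p=2,i=4: s = 22+8 = 30
p=3,i=1: s = 30+3 = 33
p=3,i=2: s = 33+6 = 39
p=3,i=3: s = 39+9 = 48
p=3,i=4: s = 48+12 = 60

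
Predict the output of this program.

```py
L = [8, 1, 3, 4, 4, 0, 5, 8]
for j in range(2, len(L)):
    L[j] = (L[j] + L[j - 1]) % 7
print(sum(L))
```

j=2: L[2] = (3+1)%7 = 4 → [8, 1, 4, 4, 4, 0, 5, 8]
j=3: L[3] = (4+4)%7 = 1 → [8, 1, 4, 1, 4, 0, 5, 8]
j=4: L[4] = (4+1)%7 = 5 → [8, 1, 4, 1, 5, 0, 5, 8]
j=5: L[5] = (0+5)%7 = 5 → [8, 1, 4, 1, 5, 5, 5, 8]
j=6: L[6] = (5+5)%7 = 3 → [8, 1, 4, 1, 5, 5, 3, 8]
j=7: L[7] = (8+3)%7 = 4 → [8, 1, 4, 1, 5, 5, 3, 4]
sum = 31

31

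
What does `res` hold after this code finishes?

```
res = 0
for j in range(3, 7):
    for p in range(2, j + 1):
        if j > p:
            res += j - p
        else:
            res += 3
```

j=3,p=2: 3>2, res = 0+1 = 1
j=3,p=3: not 3>3, res = 1+3 = 4
j=4,p=2: 4>2, res = 4+2 = 6
j=4,p=3: 4>3, res = 6+1 = 7
j=4,p=4: not 4>4, res = 7+3 = 10
j=5,p=2: 5>2, res = 10+3 = 13
j=5,p=3: 5>3, res = 13+2 = 15
j=5,p=4: 5>4, res = 15+1 = 16
j=5,p=5: not 5>5, res = 16+3 = 19
j=6,p=2: 6>2, res = 19+4 = 23
j=6,p=3: 6>3, res = 23+3 = 26
j=6,p=4: 6>4, res = 26+2 = 28
j=6,p=5: 6>5, res = 28+1 = 29
j=6,p=6: not 6>6, res = 29+3 = 32

32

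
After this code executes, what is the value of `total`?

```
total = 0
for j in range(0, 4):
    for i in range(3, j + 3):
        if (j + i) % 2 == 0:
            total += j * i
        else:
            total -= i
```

28

j=1,i=3: even sum, total = 0+3 = 3
j=2,i=3: odd sum, total = 3-3 = 0
j=2,i=4: even sum, total = 0+8 = 8
j=3,i=3: even sum, total = 8+9 = 17
j=3,i=4: odd sum, total = 17-4 = 13
j=3,i=5: even sum, total = 13+15 = 28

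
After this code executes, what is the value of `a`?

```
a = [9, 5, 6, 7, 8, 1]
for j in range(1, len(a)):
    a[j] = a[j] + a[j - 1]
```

[9, 14, 20, 27, 35, 36]

j=1: a[1] = 5+9 = 14 → [9, 14, 6, 7, 8, 1]
j=2: a[2] = 6+14 = 20 → [9, 14, 20, 7, 8, 1]
j=3: a[3] = 7+20 = 27 → [9, 14, 20, 27, 8, 1]
j=4: a[4] = 8+27 = 35 → [9, 14, 20, 27, 35, 1]
j=5: a[5] = 1+35 = 36 → [9, 14, 20, 27, 35, 36]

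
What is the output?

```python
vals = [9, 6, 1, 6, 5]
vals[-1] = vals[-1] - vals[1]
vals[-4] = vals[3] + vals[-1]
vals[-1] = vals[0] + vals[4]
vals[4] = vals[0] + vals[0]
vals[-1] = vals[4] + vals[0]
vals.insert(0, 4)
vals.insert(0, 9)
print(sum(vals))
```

vals[-1] = vals[-1]-vals[1] = 5-6 = -1 → [9, 6, 1, 6, -1]
vals[-4] = vals[3]+vals[-1] = 6+(-1) = 5 → [9, 5, 1, 6, -1]
vals[-1] = vals[0]+vals[4] = 9+(-1) = 8 → [9, 5, 1, 6, 8]
vals[4] = vals[0]+vals[0] = 9+9 = 18 → [9, 5, 1, 6, 18]
vals[-1] = vals[4]+vals[0] = 18+9 = 27 → [9, 5, 1, 6, 27]
insert 4 at 0 → [4, 9, 5, 1, 6, 27]
insert 9 at 0 → [9, 4, 9, 5, 1, 6, 27]
sum = 61

61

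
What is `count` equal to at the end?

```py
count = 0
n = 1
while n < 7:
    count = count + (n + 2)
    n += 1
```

n=1: count = 0+3 = 3
n=2: count = 3+4 = 7
n=3: count = 7+5 = 12
n=4: count = 12+6 = 18
n=5: count = 18+7 = 25
n=6: count = 25+8 = 33

33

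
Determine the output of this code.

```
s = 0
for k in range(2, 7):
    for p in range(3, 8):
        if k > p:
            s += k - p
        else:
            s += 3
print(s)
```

k=2,p=3: not 2>3, s = 0+3 = 3
k=2,p=4: not 2>4, s = 3+3 = 6
k=2,p=5: not 2>5, s = 6+3 = 9
k=2,p=6: not 2>6, s = 9+3 = 12
k=2,p=7: not 2>7, s = 12+3 = 15
k=3,p=3: not 3>3, s = 15+3 = 18
k=3,p=4: not 3>4, s = 18+3 = 21
k=3,p=5: not 3>5, s = 21+3 = 24
k=3,p=6: not 3>6, s = 24+3 = 27
k=3,p=7: not 3>7, s = 27+3 = 30
k=4,p=3: 4>3, s = 30+1 = 31
k=4,p=4: not 4>4, s = 31+3 = 34
k=4,p=5: not 4>5, s = 34+3 = 37
k=4,p=6: not 4>6, s = 37+3 = 40
k=4,p=7: not 4>7, s = 40+3 = 43
k=5,p=3: 5>3, s = 43+2 = 45
k=5,p=4: 5>4, s = 45+1 = 46
k=5,p=5: not 5>5, s = 46+3 = 49
k=5,p=6: not 5>6, s = 49+3 = 52
k=5,p=7: not 5>7, s = 52+3 = 55
k=6,p=3: 6>3, s = 55+3 = 58
k=6,p=4: 6>4, s = 58+2 = 60
k=6,p=5: 6>5, s = 60+1 = 61
k=6,p=6: not 6>6, s = 61+3 = 64
k=6,p=7: not 6>7, s = 64+3 = 67

67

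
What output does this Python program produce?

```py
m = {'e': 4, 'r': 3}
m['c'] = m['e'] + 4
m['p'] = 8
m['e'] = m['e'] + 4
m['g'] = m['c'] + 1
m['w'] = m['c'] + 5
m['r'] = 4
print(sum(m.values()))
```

50

m['c'] = m['e']+4 = 8 → {'e': 4, 'r': 3, 'c': 8}
m['p'] = 8 → {'e': 4, 'r': 3, 'c': 8, 'p': 8}
m['e'] = m['e']+4 = 8 → {'e': 8, 'r': 3, 'c': 8, 'p': 8}
m['g'] = m['c']+1 = 9 → {'e': 8, 'r': 3, 'c': 8, 'p': 8, 'g': 9}
m['w'] = m['c']+5 = 13 → {'e': 8, 'r': 3, 'c': 8, 'p': 8, 'g': 9, 'w': 13}
m['r'] = 4 → {'e': 8, 'r': 4, 'c': 8, 'p': 8, 'g': 9, 'w': 13}
sum of values = 50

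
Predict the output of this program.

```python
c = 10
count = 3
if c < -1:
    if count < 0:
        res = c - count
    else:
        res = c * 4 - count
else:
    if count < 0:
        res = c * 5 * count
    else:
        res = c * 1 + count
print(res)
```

c=10, count=3
c < -1 is False; count < 0 is False
→ res = c * 1 + count = 13

13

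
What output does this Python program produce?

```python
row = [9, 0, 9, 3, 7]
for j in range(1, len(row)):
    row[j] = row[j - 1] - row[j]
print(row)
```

[9, 9, 0, -3, -10]

j=1: row[1] = 9-0 = 9 → [9, 9, 9, 3, 7]
j=2: row[2] = 9-9 = 0 → [9, 9, 0, 3, 7]
j=3: row[3] = 0-3 = -3 → [9, 9, 0, -3, 7]
j=4: row[4] = (-3)-7 = -10 → [9, 9, 0, -3, -10]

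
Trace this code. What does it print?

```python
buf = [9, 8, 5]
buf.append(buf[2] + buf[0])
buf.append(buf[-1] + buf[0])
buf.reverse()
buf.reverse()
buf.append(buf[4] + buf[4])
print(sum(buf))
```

105

append buf[2]+buf[0] = 5+9 = 14 → [9, 8, 5, 14]
append buf[-1]+buf[0] = 14+9 = 23 → [9, 8, 5, 14, 23]
reverse → [23, 14, 5, 8, 9]
reverse → [9, 8, 5, 14, 23]
append buf[4]+buf[4] = 23+23 = 46 → [9, 8, 5, 14, 23, 46]
sum = 105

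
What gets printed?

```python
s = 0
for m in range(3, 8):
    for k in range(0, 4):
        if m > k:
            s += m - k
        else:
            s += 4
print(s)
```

74

m=3,k=0: 3>0, s = 0+3 = 3
m=3,k=1: 3>1, s = 3+2 = 5
m=3,k=2: 3>2, s = 5+1 = 6
m=3,k=3: not 3>3, s = 6+4 = 10
m=4,k=0: 4>0, s = 10+4 = 14
m=4,k=1: 4>1, s = 14+3 = 17
m=4,k=2: 4>2, s = 17+2 = 19
m=4,k=3: 4>3, s = 19+1 = 20
m=5,k=0: 5>0, s = 20+5 = 25
m=5,k=1: 5>1, s = 25+4 = 29
m=5,k=2: 5>2, s = 29+3 = 32
m=5,k=3: 5>3, s = 32+2 = 34
m=6,k=0: 6>0, s = 34+6 = 40
m=6,k=1: 6>1, s = 40+5 = 45
m=6,k=2: 6>2, s = 45+4 = 49
m=6,k=3: 6>3, s = 49+3 = 52
m=7,k=0: 7>0, s = 52+7 = 59
m=7,k=1: 7>1, s = 59+6 = 65
m=7,k=2: 7>2, s = 65+5 = 70
m=7,k=3: 7>3, s = 70+4 = 74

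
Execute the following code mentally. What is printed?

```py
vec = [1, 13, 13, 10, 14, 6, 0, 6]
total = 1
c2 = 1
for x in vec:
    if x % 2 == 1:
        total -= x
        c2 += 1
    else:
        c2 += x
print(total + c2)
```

x=1: odd, total = 1-1 = 0; c2=2
x=13: odd, total = 0-13 = -13; c2=3
x=13: odd, total = (-13)-13 = -26; c2=4
x=10: not odd; c2=14
x=14: not odd; c2=28
x=6: not odd; c2=34
x=0: not odd; c2=34
x=6: not odd; c2=40
total+c2 = (-26)+40 = 14

14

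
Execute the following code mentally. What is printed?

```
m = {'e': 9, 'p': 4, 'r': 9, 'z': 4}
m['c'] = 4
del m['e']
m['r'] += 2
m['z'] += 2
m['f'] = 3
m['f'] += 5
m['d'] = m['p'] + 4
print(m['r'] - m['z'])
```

5

m['c'] = 4 → {'e': 9, 'p': 4, 'r': 9, 'z': 4, 'c': 4}
del 'e' → {'p': 4, 'r': 9, 'z': 4, 'c': 4}
m['r'] = 9+2 = 11 → {'p': 4, 'r': 11, 'z': 4, 'c': 4}
m['z'] = 4+2 = 6 → {'p': 4, 'r': 11, 'z': 6, 'c': 4}
m['f'] = 3 → {'p': 4, 'r': 11, 'z': 6, 'c': 4, 'f': 3}
m['f'] = 3+5 = 8 → {'p': 4, 'r': 11, 'z': 6, 'c': 4, 'f': 8}
m['d'] = m['p']+4 = 8 → {'p': 4, 'r': 11, 'z': 6, 'c': 4, 'f': 8, 'd': 8}
m['r']-m['z'] = 11-6 = 5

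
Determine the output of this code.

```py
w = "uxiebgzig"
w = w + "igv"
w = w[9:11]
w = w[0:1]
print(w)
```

+ 'igv' → 'uxiebgzigigv'
slice [9:11] → 'ig'
slice [0:1] → 'i'

i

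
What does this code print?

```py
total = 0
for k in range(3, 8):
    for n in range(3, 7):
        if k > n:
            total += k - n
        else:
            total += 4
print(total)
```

60

k=3,n=3: not 3>3, total = 0+4 = 4
k=3,n=4: not 3>4, total = 4+4 = 8
k=3,n=5: not 3>5, total = 8+4 = 12
k=3,n=6: not 3>6, total = 12+4 = 16
k=4,n=3: 4>3, total = 16+1 = 17
k=4,n=4: not 4>4, total = 17+4 = 21
k=4,n=5: not 4>5, total = 21+4 = 25
k=4,n=6: not 4>6, total = 25+4 = 29
k=5,n=3: 5>3, total = 29+2 = 31
k=5,n=4: 5>4, total = 31+1 = 32
k=5,n=5: not 5>5, total = 32+4 = 36
k=5,n=6: not 5>6, total = 36+4 = 40
k=6,n=3: 6>3, total = 40+3 = 43
k=6,n=4: 6>4, total = 43+2 = 45
k=6,n=5: 6>5, total = 45+1 = 46
k=6,n=6: not 6>6, total = 46+4 = 50
k=7,n=3: 7>3, total = 50+4 = 54
k=7,n=4: 7>4, total = 54+3 = 57
k=7,n=5: 7>5, total = 57+2 = 59
k=7,n=6: 7>6, total = 59+1 = 60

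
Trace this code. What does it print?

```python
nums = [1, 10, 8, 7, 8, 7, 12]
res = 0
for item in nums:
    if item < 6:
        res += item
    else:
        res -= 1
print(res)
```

-5

item=1: <6, res = 0+1 = 1
item=10: not <6, res = 1-1 = 0
item=8: not <6, res = 0-1 = -1
item=7: not <6, res = (-1)-1 = -2
item=8: not <6, res = (-2)-1 = -3
item=7: not <6, res = (-3)-1 = -4
item=12: not <6, res = (-4)-1 = -5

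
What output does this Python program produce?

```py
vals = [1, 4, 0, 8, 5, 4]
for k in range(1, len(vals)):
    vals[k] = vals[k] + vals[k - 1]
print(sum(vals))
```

64

k=1: vals[1] = 4+1 = 5 → [1, 5, 0, 8, 5, 4]
k=2: vals[2] = 0+5 = 5 → [1, 5, 5, 8, 5, 4]
k=3: vals[3] = 8+5 = 13 → [1, 5, 5, 13, 5, 4]
k=4: vals[4] = 5+13 = 18 → [1, 5, 5, 13, 18, 4]
k=5: vals[5] = 4+18 = 22 → [1, 5, 5, 13, 18, 22]
sum = 64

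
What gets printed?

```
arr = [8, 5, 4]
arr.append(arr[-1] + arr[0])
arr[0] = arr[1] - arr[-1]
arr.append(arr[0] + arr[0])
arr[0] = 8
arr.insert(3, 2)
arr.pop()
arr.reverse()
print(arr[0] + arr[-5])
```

24

append arr[-1]+arr[0] = 4+8 = 12 → [8, 5, 4, 12]
arr[0] = arr[1]-arr[-1] = 5-12 = -7 → [-7, 5, 4, 12]
append arr[0]+arr[0] = (-7)+(-7) = -14 → [-7, 5, 4, 12, -14]
arr[0] = 8 → [8, 5, 4, 12, -14]
insert 2 at 3 → [8, 5, 4, 2, 12, -14]
pop() removes -14 → [8, 5, 4, 2, 12]
reverse → [12, 2, 4, 5, 8]
arr[0]+arr[-5] = 12+12 = 24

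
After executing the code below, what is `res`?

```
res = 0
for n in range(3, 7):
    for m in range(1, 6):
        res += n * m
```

270

n=3,m=1: res = 0+3 = 3
n=3,m=2: res = 3+6 = 9
n=3,m=3: res = 9+9 = 18
n=3,m=4: res = 18+12 = 30
n=3,m=5: res = 30+15 = 45
n=4,m=1: res = 45+4 = 49
n=4,m=2: res = 49+8 = 57
n=4,m=3: res = 57+12 = 69
n=4,m=4: res = 69+16 = 85
n=4,m=5: res = 85+20 = 105
n=5,m=1: res = 105+5 = 110
n=5,m=2: res = 110+10 = 120
n=5,m=3: res = 120+15 = 135
n=5,m=4: res = 135+20 = 155
n=5,m=5: res = 155+25 = 180
n=6,m=1: res = 180+6 = 186
n=6,m=2: res = 186+12 = 198
n=6,m=3: res = 198+18 = 216
n=6,m=4: res = 216+24 = 240
n=6,m=5: res = 240+30 = 270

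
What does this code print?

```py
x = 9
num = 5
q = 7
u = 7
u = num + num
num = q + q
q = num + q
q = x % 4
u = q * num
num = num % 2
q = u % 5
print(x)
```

u = 5+5 = 10
num = 7+7 = 14
q = 14+7 = 21
q = 9%4 = 1
u = 1*14 = 14
num = 14%2 = 0
q = 14%5 = 4

9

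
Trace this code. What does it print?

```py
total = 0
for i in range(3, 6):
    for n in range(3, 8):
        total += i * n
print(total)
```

i=3,n=3: total = 0+9 = 9
i=3,n=4: total = 9+12 = 21
i=3,n=5: total = 21+15 = 36
i=3,n=6: total = 36+18 = 54
i=3,n=7: total = 54+21 = 75
i=4,n=3: total = 75+12 = 87
i=4,n=4: total = 87+16 = 103
i=4,n=5: total = 103+20 = 123
i=4,n=6: total = 123+24 = 147
i=4,n=7: total = 147+28 = 175
i=5,n=3: total = 175+15 = 190
i=5,n=4: total = 190+20 = 210
i=5,n=5: total = 210+25 = 235
i=5,n=6: total = 235+30 = 265
i=5,n=7: total = 265+35 = 300

300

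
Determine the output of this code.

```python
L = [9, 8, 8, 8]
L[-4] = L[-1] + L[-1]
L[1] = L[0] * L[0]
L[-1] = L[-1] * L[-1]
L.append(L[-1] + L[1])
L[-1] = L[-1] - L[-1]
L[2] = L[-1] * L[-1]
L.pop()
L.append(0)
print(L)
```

L[-4] = L[-1]+L[-1] = 8+8 = 16 → [16, 8, 8, 8]
L[1] = L[0]*L[0] = 16*16 = 256 → [16, 256, 8, 8]
L[-1] = L[-1]*L[-1] = 8*8 = 64 → [16, 256, 8, 64]
append L[-1]+L[1] = 64+256 = 320 → [16, 256, 8, 64, 320]
L[-1] = L[-1]-L[-1] = 320-320 = 0 → [16, 256, 8, 64, 0]
L[2] = L[-1]*L[-1] = 0*0 = 0 → [16, 256, 0, 64, 0]
pop() removes 0 → [16, 256, 0, 64]
append 0 → [16, 256, 0, 64, 0]

[16, 256, 0, 64, 0]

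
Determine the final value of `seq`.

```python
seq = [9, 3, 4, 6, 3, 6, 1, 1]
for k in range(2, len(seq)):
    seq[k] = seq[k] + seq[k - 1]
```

k=2: seq[2] = 4+3 = 7 → [9, 3, 7, 6, 3, 6, 1, 1]
k=3: seq[3] = 6+7 = 13 → [9, 3, 7, 13, 3, 6, 1, 1]
k=4: seq[4] = 3+13 = 16 → [9, 3, 7, 13, 16, 6, 1, 1]
k=5: seq[5] = 6+16 = 22 → [9, 3, 7, 13, 16, 22, 1, 1]
k=6: seq[6] = 1+22 = 23 → [9, 3, 7, 13, 16, 22, 23, 1]
k=7: seq[7] = 1+23 = 24 → [9, 3, 7, 13, 16, 22, 23, 24]

[9, 3, 7, 13, 16, 22, 23, 24]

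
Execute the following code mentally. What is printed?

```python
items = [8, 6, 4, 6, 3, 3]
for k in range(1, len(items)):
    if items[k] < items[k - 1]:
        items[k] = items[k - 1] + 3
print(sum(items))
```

k=1: 6<8, items[1] = 8+3 = 11 → [8, 11, 4, 6, 3, 3]
k=2: 4<11, items[2] = 11+3 = 14 → [8, 11, 14, 6, 3, 3]
k=3: 6<14, items[3] = 14+3 = 17 → [8, 11, 14, 17, 3, 3]
k=4: 3<17, items[4] = 17+3 = 20 → [8, 11, 14, 17, 20, 3]
k=5: 3<20, items[5] = 20+3 = 23 → [8, 11, 14, 17, 20, 23]
sum = 93

93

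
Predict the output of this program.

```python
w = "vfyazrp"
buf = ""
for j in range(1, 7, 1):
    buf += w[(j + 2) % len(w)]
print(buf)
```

j=1: add w[3]='a' → 'a'
j=2: add w[4]='z' → 'az'
j=3: add w[5]='r' → 'azr'
j=4: add w[6]='p' → 'azrp'
j=5: add w[0]='v' → 'azrpv'
j=6: add w[1]='f' → 'azrpvf'

azrpvf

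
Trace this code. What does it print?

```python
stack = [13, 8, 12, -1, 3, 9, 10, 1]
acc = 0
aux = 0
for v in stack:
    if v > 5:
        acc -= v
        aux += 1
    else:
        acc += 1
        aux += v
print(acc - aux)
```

v=13: >5, acc = 0-13 = -13; aux=1
v=8: >5, acc = (-13)-8 = -21; aux=2
v=12: >5, acc = (-21)-12 = -33; aux=3
v=-1: not >5, acc = (-33)+1 = -32; aux=2
v=3: not >5, acc = (-32)+1 = -31; aux=5
v=9: >5, acc = (-31)-9 = -40; aux=6
v=10: >5, acc = (-40)-10 = -50; aux=7
v=1: not >5, acc = (-50)+1 = -49; aux=8
acc-aux = (-49)-8 = -57

-57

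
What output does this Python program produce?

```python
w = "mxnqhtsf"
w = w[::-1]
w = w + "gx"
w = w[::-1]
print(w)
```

xgmxnqhtsf

reverse → 'fsthqnxm'
+ 'gx' → 'fsthqnxmgx'
reverse → 'xgmxnqhtsf'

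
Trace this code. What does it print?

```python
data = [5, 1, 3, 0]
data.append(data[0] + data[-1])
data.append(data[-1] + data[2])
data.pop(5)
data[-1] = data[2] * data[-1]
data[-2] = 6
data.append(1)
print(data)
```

append data[0]+data[-1] = 5+0 = 5 → [5, 1, 3, 0, 5]
append data[-1]+data[2] = 5+3 = 8 → [5, 1, 3, 0, 5, 8]
pop(5) removes 8 → [5, 1, 3, 0, 5]
data[-1] = data[2]*data[-1] = 3*5 = 15 → [5, 1, 3, 0, 15]
data[-2] = 6 → [5, 1, 3, 6, 15]
append 1 → [5, 1, 3, 6, 15, 1]

[5, 1, 3, 6, 15, 1]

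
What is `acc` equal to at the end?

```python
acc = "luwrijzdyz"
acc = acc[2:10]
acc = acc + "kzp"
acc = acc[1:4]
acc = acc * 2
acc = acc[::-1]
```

slice [2:10] → 'wrijzdyz'
+ 'kzp' → 'wrijzdyzkzp'
slice [1:4] → 'rij'
repeat ×2 → 'rijrij'
reverse → 'jirjir'

'jirjir'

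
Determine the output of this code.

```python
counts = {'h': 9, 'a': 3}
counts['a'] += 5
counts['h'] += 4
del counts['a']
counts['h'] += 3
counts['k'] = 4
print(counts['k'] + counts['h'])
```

counts['a'] = 3+5 = 8 → {'h': 9, 'a': 8}
counts['h'] = 9+4 = 13 → {'h': 13, 'a': 8}
del 'a' → {'h': 13}
counts['h'] = 13+3 = 16 → {'h': 16}
counts['k'] = 4 → {'h': 16, 'k': 4}
counts['k']+counts['h'] = 4+16 = 20

20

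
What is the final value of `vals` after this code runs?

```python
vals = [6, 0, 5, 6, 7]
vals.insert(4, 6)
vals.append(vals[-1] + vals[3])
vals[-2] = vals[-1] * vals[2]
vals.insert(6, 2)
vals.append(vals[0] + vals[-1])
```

[6, 0, 5, 6, 6, 65, 2, 13, 19]

insert 6 at 4 → [6, 0, 5, 6, 6, 7]
append vals[-1]+vals[3] = 7+6 = 13 → [6, 0, 5, 6, 6, 7, 13]
vals[-2] = vals[-1]*vals[2] = 13*5 = 65 → [6, 0, 5, 6, 6, 65, 13]
insert 2 at 6 → [6, 0, 5, 6, 6, 65, 2, 13]
append vals[0]+vals[-1] = 6+13 = 19 → [6, 0, 5, 6, 6, 65, 2, 13, 19]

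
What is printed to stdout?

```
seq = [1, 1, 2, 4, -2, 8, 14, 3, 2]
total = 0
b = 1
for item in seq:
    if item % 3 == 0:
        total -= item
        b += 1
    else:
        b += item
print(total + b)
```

item=1: not %3==0; b=2
item=1: not %3==0; b=3
item=2: not %3==0; b=5
item=4: not %3==0; b=9
item=-2: not %3==0; b=7
item=8: not %3==0; b=15
item=14: not %3==0; b=29
item=3: %3==0, total = 0-3 = -3; b=30
item=2: not %3==0; b=32
total+b = (-3)+32 = 29

29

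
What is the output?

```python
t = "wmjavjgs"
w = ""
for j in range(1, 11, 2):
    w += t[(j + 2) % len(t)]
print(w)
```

j=1: add t[3]='a' → 'a'
j=3: add t[5]='j' → 'aj'
j=5: add t[7]='s' → 'ajs'
j=7: add t[1]='m' → 'ajsm'
j=9: add t[3]='a' → 'ajsma'

ajsma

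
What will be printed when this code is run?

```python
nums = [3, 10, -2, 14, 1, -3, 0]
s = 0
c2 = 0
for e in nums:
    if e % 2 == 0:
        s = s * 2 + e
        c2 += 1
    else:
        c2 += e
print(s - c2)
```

e=3: not even; c2=3
e=10: even, s = 0*2+10 = 10; c2=4
e=-2: even, s = 10*2+(-2) = 18; c2=5
e=14: even, s = 18*2+14 = 50; c2=6
e=1: not even; c2=7
e=-3: not even; c2=4
e=0: even, s = 50*2+0 = 100; c2=5
s-c2 = 100-5 = 95

95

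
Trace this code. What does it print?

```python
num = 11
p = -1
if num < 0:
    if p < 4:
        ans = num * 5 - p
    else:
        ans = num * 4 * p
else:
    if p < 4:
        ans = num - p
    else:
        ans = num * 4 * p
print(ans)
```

num=11, p=-1
num < 0 is False; p < 4 is True
→ ans = num - p = 12

12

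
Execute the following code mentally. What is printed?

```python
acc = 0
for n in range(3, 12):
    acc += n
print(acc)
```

n=3: acc = 0+3 = 3
n=4: acc = 3+4 = 7
n=5: acc = 7+5 = 12
n=6: acc = 12+6 = 18
n=7: acc = 18+7 = 25
n=8: acc = 25+8 = 33
n=9: acc = 33+9 = 42
n=10: acc = 42+10 = 52
n=11: acc = 52+11 = 63

63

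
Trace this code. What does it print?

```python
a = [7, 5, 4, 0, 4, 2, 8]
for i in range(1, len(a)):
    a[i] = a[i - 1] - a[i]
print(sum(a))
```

-25

i=1: a[1] = 7-5 = 2 → [7, 2, 4, 0, 4, 2, 8]
i=2: a[2] = 2-4 = -2 → [7, 2, -2, 0, 4, 2, 8]
i=3: a[3] = (-2)-0 = -2 → [7, 2, -2, -2, 4, 2, 8]
i=4: a[4] = (-2)-4 = -6 → [7, 2, -2, -2, -6, 2, 8]
i=5: a[5] = (-6)-2 = -8 → [7, 2, -2, -2, -6, -8, 8]
i=6: a[6] = (-8)-8 = -16 → [7, 2, -2, -2, -6, -8, -16]
sum = -25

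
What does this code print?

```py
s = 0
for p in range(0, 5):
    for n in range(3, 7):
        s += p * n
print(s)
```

p=0,n=3: s = 0+0 = 0
p=0,n=4: s = 0+0 = 0
p=0,n=5: s = 0+0 = 0
p=0,n=6: s = 0+0 = 0
p=1,n=3: s = 0+3 = 3
p=1,n=4: s = 3+4 = 7
p=1,n=5: s = 7+5 = 12
p=1,n=6: s = 12+6 = 18
p=2,n=3: s = 18+6 = 24
p=2,n=4: s = 24+8 = 32
p=2,n=5: s = 32+10 = 42
p=2,n=6: s = 42+12 = 54
p=3,n=3: s = 54+9 = 63
p=3,n=4: s = 63+12 = 75
p=3,n=5: s = 75+15 = 90
p=3,n=6: s = 90+18 = 108
p=4,n=3: s = 108+12 = 120
p=4,n=4: s = 120+16 = 136
p=4,n=5: s = 136+20 = 156
p=4,n=6: s = 156+24 = 180

180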